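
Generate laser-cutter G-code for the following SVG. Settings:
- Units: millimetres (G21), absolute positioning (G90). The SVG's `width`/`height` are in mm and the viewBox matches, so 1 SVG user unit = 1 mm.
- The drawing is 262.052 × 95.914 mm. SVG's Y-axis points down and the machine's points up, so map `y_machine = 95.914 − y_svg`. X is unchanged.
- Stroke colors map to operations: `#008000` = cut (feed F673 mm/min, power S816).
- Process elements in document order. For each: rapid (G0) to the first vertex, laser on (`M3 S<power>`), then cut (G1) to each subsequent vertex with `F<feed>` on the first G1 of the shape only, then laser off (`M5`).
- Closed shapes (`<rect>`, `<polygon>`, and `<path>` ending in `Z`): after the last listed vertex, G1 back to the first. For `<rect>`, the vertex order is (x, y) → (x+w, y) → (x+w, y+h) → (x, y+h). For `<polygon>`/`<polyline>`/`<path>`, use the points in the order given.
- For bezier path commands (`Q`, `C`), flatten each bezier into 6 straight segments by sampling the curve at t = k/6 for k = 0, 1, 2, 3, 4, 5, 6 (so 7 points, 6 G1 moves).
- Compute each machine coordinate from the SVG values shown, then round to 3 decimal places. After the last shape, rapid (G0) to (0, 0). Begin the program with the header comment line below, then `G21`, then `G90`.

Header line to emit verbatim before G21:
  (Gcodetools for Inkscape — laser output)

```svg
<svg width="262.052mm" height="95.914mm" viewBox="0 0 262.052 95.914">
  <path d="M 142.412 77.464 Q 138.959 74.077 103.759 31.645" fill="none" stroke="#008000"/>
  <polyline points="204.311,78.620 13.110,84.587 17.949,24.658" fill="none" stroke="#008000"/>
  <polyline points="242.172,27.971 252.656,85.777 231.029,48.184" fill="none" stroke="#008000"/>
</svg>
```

(Gcodetools for Inkscape — laser output)
G21
G90
G0 X142.412 Y18.450
M3 S816
G1 X140.379 Y20.664 F673
G1 X136.583 Y25.046
G1 X131.022 Y31.598
G1 X123.698 Y40.319
G1 X114.610 Y51.210
G1 X103.759 Y64.269
M5
G0 X204.311 Y17.294
M3 S816
G1 X13.110 Y11.327 F673
G1 X17.949 Y71.256
M5
G0 X242.172 Y67.943
M3 S816
G1 X252.656 Y10.137 F673
G1 X231.029 Y47.730
M5
G0 X0.000 Y0.000

viewBox `0 0 262.052 95.914` with mm width/height → 1 unit = 1 mm. Flip: y_m = 95.914 − y_svg.

**Shape 1** — `<path>` quadratic bezier, stroke `#008000` → cut (S816, F673). Control points (SVG): P0=(142.412,77.464), P1=(138.959,74.077), P2=(103.759,31.645); sampled at t=k/6. Machine vertices: (142.412,18.450) → (140.379,20.664) → (136.583,25.046) → (131.022,31.598) → (123.698,40.319) → (114.610,51.210) → (103.759,64.269). Open path.

**Shape 2** — `<polyline>` open polyline, stroke `#008000` → cut (S816, F673). Machine vertices: (204.311,17.294) → (13.110,11.327) → (17.949,71.256). Open path.

**Shape 3** — `<polyline>` open polyline, stroke `#008000` → cut (S816, F673). Machine vertices: (242.172,67.943) → (252.656,10.137) → (231.029,47.730). Open path.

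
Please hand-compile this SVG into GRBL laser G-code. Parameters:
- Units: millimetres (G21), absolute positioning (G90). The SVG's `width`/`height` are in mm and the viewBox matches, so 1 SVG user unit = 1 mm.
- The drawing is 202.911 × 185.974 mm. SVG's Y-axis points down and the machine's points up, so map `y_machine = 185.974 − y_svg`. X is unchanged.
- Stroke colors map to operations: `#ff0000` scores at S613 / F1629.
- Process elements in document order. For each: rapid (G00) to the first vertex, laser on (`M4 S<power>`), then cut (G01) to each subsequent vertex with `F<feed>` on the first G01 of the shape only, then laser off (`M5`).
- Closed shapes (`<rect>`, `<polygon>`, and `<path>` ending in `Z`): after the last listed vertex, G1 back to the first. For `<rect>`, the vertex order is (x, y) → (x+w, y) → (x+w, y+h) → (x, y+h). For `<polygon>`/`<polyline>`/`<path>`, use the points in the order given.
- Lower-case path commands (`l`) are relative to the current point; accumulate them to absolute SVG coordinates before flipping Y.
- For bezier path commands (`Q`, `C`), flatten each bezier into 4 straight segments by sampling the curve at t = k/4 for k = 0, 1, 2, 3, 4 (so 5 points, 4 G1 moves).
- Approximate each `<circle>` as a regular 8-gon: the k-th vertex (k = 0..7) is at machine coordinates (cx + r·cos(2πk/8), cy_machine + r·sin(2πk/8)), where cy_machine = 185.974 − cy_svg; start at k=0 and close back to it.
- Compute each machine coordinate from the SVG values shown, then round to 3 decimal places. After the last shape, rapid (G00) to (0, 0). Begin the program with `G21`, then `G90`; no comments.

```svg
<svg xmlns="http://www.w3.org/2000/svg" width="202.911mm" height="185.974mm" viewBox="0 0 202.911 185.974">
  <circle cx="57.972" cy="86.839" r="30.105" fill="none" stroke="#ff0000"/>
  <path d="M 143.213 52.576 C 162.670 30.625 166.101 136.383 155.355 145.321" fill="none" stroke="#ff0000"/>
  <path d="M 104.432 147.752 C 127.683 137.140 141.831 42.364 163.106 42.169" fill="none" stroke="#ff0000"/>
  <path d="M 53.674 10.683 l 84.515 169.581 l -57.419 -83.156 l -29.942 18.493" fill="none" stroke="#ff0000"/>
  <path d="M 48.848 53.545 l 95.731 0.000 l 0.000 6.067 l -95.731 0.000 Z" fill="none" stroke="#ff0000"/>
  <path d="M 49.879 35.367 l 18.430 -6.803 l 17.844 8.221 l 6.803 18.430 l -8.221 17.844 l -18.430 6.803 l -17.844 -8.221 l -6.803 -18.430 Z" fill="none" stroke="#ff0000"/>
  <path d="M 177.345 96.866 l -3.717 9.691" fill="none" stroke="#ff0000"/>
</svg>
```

G21
G90
G00 X88.077 Y99.135
M4 S613
G01 X79.259 Y120.422 F1629
G01 X57.972 Y129.240
G01 X36.685 Y120.422
G01 X27.867 Y99.135
G01 X36.685 Y77.848
G01 X57.972 Y69.030
G01 X79.259 Y77.848
G01 X88.077 Y99.135
M5
G00 X143.213 Y133.398
M4 S613
G01 X154.830 Y129.424 F1629
G01 X160.610 Y98.609
G01 X160.727 Y62.002
G01 X155.355 Y40.653
M5
G00 X104.432 Y38.222
M4 S613
G01 X120.417 Y59.169 F1629
G01 X134.510 Y94.920
G01 X148.232 Y128.718
G01 X163.106 Y143.805
M5
G00 X53.674 Y175.291
M4 S613
G01 X138.189 Y5.710 F1629
G01 X80.770 Y88.866
G01 X50.828 Y70.373
M5
G00 X48.848 Y132.429
M4 S613
G01 X144.579 Y132.429 F1629
G01 X144.579 Y126.362
G01 X48.848 Y126.362
G01 X48.848 Y132.429
M5
G00 X49.879 Y150.607
M4 S613
G01 X68.309 Y157.410 F1629
G01 X86.153 Y149.189
G01 X92.956 Y130.759
G01 X84.735 Y112.915
G01 X66.305 Y106.112
G01 X48.461 Y114.333
G01 X41.658 Y132.763
G01 X49.879 Y150.607
M5
G00 X177.345 Y89.108
M4 S613
G01 X173.628 Y79.417 F1629
M5
G00 X0.000 Y0.000

1 u = 1 mm; y_m = 185.974 − y.

[1] `<circle>` circle, #ff0000→score S613 F1629: (88.077,99.135) → (79.259,120.422) → (57.972,129.240) → (36.685,120.422) → (27.867,99.135) → (36.685,77.848) → (57.972,69.030) → (79.259,77.848) → (88.077,99.135) (closed)

[2] `<path>` cubic bezier, #ff0000→score S613 F1629: (143.213,133.398) → (154.830,129.424) → (160.610,98.609) → (160.727,62.002) → (155.355,40.653)

[3] `<path>` cubic bezier, #ff0000→score S613 F1629: (104.432,38.222) → (120.417,59.169) → (134.510,94.920) → (148.232,128.718) → (163.106,143.805)

[4] `<path>` open polyline, #ff0000→score S613 F1629: (53.674,175.291) → (138.189,5.710) → (80.770,88.866) → (50.828,70.373)

[5] `<path>` rectangle, #ff0000→score S613 F1629: (48.848,132.429) → (144.579,132.429) → (144.579,126.362) → (48.848,126.362) → (48.848,132.429) (closed)

[6] `<path>` regular polygon, #ff0000→score S613 F1629: (49.879,150.607) → (68.309,157.410) → (86.153,149.189) → (92.956,130.759) → (84.735,112.915) → (66.305,106.112) → (48.461,114.333) → (41.658,132.763) → (49.879,150.607) (closed)

[7] `<path>` line segment, #ff0000→score S613 F1629: (177.345,89.108) → (173.628,79.417)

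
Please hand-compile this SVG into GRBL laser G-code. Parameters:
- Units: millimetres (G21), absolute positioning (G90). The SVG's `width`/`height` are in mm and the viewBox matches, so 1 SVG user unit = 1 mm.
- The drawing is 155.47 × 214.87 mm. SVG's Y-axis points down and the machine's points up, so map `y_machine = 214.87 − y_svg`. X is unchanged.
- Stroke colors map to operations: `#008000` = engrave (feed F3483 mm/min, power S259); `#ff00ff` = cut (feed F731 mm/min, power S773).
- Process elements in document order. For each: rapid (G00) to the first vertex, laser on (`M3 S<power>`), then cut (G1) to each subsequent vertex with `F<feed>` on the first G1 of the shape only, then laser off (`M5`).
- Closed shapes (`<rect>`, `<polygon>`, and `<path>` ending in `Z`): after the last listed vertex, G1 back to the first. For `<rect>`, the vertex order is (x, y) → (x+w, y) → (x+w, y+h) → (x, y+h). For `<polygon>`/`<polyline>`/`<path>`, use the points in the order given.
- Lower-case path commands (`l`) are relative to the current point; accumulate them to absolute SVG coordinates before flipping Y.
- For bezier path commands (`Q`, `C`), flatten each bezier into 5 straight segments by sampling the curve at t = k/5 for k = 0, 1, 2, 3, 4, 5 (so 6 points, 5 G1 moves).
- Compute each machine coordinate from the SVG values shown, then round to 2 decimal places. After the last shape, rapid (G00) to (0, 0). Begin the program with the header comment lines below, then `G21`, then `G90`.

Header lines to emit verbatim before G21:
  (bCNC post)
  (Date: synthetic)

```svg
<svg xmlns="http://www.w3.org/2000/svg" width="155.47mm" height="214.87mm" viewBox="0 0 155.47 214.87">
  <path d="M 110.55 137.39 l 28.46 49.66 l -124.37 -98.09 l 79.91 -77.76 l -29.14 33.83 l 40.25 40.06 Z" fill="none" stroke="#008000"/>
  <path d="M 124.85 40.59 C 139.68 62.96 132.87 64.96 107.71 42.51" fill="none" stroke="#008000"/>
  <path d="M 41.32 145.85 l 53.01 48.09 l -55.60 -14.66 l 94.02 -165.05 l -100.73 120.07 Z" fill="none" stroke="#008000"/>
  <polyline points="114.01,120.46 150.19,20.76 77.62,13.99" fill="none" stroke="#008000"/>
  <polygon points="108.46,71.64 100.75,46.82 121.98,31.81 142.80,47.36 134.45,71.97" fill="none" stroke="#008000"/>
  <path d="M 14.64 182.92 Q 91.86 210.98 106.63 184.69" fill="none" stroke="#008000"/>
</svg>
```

(bCNC post)
(Date: synthetic)
G21
G90
G00 X110.55 Y77.48
M3 S259
G1 X139.01 Y27.82 F3483
G1 X14.64 Y125.91
G1 X94.55 Y203.67
G1 X65.41 Y169.84
G1 X105.66 Y129.78
G1 X110.55 Y77.48
M5
G00 X124.85 Y174.28
M3 S259
G1 X131.18 Y163.34 F3483
G1 X132.47 Y157.47
G1 X128.88 Y156.89
G1 X120.58 Y161.79
G1 X107.71 Y172.36
M5
G00 X41.32 Y69.02
M3 S259
G1 X94.33 Y20.93 F3483
G1 X38.73 Y35.59
G1 X132.75 Y200.64
G1 X32.02 Y80.57
G1 X41.32 Y69.02
M5
G00 X114.01 Y94.41
M3 S259
G1 X150.19 Y194.11 F3483
G1 X77.62 Y200.88
M5
G00 X108.46 Y143.23
M3 S259
G1 X100.75 Y168.05 F3483
G1 X121.98 Y183.06
G1 X142.80 Y167.51
G1 X134.45 Y142.90
G1 X108.46 Y143.23
M5
G00 X14.64 Y31.95
M3 S259
G1 X43.03 Y22.90 F3483
G1 X66.42 Y18.20
G1 X84.82 Y17.84
G1 X98.22 Y21.84
G1 X106.63 Y30.18
M5
G00 X0.00 Y0.00

viewBox `0 0 155.47 214.87` with mm width/height → 1 unit = 1 mm. Flip: y_m = 214.87 − y_svg.

**Shape 1** — `<path>` closed polygon, stroke `#008000` → engrave (S259, F3483). Machine vertices: (110.55,77.48) → (139.01,27.82) → (14.64,125.91) → (94.55,203.67) → (65.41,169.84) → (105.66,129.78) → (110.55,77.48). Closed: final G1 returns to the first vertex.

**Shape 2** — `<path>` cubic bezier, stroke `#008000` → engrave (S259, F3483). Control points (SVG): P0=(124.85,40.59), P1=(139.68,62.96), P2=(132.87,64.96), P3=(107.71,42.51); sampled at t=k/5. Machine vertices: (124.85,174.28) → (131.18,163.34) → (132.47,157.47) → (128.88,156.89) → (120.58,161.79) → (107.71,172.36). Open path.

**Shape 3** — `<path>` closed polygon, stroke `#008000` → engrave (S259, F3483). Machine vertices: (41.32,69.02) → (94.33,20.93) → (38.73,35.59) → (132.75,200.64) → (32.02,80.57) → (41.32,69.02). Closed: final G1 returns to the first vertex.

**Shape 4** — `<polyline>` open polyline, stroke `#008000` → engrave (S259, F3483). Machine vertices: (114.01,94.41) → (150.19,194.11) → (77.62,200.88). Open path.

**Shape 5** — `<polygon>` regular polygon, stroke `#008000` → engrave (S259, F3483). Machine vertices: (108.46,143.23) → (100.75,168.05) → (121.98,183.06) → (142.80,167.51) → (134.45,142.90) → (108.46,143.23). Closed: final G1 returns to the first vertex.

**Shape 6** — `<path>` quadratic bezier, stroke `#008000` → engrave (S259, F3483). Control points (SVG): P0=(14.64,182.92), P1=(91.86,210.98), P2=(106.63,184.69); sampled at t=k/5. Machine vertices: (14.64,31.95) → (43.03,22.90) → (66.42,18.20) → (84.82,17.84) → (98.22,21.84) → (106.63,30.18). Open path.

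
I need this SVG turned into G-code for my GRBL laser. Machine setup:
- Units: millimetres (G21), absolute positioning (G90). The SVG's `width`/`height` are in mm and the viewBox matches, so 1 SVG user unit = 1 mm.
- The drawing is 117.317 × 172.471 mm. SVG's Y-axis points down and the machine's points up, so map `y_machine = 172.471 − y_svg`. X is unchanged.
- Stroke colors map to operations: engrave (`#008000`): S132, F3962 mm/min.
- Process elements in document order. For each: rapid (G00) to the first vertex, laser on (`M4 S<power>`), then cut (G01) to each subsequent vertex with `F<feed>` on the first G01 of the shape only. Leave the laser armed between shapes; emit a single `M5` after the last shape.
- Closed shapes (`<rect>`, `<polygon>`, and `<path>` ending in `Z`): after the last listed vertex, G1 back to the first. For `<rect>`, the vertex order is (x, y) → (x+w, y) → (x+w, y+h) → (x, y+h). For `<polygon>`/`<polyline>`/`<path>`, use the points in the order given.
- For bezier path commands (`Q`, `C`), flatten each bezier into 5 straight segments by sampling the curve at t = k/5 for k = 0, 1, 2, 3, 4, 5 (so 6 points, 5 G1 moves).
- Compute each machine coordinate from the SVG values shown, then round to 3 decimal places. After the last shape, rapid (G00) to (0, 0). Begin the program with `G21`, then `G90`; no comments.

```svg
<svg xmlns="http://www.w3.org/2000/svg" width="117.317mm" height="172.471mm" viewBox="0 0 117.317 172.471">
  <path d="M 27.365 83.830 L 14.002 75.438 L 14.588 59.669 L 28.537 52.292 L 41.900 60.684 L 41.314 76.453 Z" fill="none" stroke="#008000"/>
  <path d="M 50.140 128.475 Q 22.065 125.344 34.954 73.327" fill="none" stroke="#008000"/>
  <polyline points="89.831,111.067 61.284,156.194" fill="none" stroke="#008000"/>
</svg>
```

Since the viewBox matches the mm dimensions, user units are millimetres directly. The only transform is the Y-flip y_m = 172.471 − y_svg.

Shape 1 is a regular polygon drawn with `<path>`. Its stroke #008000 means engrave at S132, F3962. After flipping Y the toolpath is (27.365,88.641) → (14.002,97.033) → (14.588,112.802) → (28.537,120.179) → (41.900,111.787) → (41.314,96.018) → (27.365,88.641), returning to the start.

Shape 2 is a quadratic bezier drawn with `<path>`. Its stroke #008000 means engrave at S132, F3962. After flipping Y the toolpath is (50.140,43.996) → (40.549,47.204) → (34.234,54.323) → (31.197,65.352) → (31.437,80.293) → (34.954,99.144).

Shape 3 is a line segment drawn with `<polyline>`. Its stroke #008000 means engrave at S132, F3962. After flipping Y the toolpath is (89.831,61.404) → (61.284,16.277).

G21
G90
G00 X27.365 Y88.641
M4 S132
G01 X14.002 Y97.033 F3962
G01 X14.588 Y112.802
G01 X28.537 Y120.179
G01 X41.900 Y111.787
G01 X41.314 Y96.018
G01 X27.365 Y88.641
G00 X50.140 Y43.996
M4 S132
G01 X40.549 Y47.204 F3962
G01 X34.234 Y54.323
G01 X31.197 Y65.352
G01 X31.437 Y80.293
G01 X34.954 Y99.144
G00 X89.831 Y61.404
M4 S132
G01 X61.284 Y16.277 F3962
M5
G00 X0.000 Y0.000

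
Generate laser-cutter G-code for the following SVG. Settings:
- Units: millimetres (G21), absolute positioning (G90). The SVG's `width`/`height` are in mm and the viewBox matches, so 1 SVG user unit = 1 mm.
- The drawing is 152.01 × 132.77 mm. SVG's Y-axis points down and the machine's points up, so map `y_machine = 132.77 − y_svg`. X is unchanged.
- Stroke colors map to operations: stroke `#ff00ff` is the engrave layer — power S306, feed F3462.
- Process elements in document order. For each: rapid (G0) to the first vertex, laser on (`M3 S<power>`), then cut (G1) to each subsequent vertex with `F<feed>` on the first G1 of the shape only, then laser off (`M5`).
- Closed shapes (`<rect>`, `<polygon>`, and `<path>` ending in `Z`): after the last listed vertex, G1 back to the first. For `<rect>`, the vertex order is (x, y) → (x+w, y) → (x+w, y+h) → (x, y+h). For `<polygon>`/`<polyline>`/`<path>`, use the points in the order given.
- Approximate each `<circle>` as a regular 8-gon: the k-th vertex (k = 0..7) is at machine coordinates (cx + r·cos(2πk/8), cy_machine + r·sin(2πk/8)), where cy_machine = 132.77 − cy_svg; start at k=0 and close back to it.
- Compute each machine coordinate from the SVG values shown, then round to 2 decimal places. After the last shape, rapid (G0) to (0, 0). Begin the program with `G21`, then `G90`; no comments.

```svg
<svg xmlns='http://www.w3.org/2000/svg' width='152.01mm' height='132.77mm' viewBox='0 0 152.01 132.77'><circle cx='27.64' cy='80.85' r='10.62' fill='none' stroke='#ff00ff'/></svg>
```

G21
G90
G0 X38.26 Y51.92
M3 S306
G1 X35.15 Y59.43 F3462
G1 X27.64 Y62.54
G1 X20.13 Y59.43
G1 X17.02 Y51.92
G1 X20.13 Y44.41
G1 X27.64 Y41.30
G1 X35.15 Y44.41
G1 X38.26 Y51.92
M5
G0 X0.00 Y0.00

Since the viewBox matches the mm dimensions, user units are millimetres directly. The only transform is the Y-flip y_m = 132.77 − y_svg.

Shape 1 is a circle drawn with `<circle>`. Its stroke #ff00ff means engrave at S306, F3462. After flipping Y the toolpath is (38.26,51.92) → (35.15,59.43) → (27.64,62.54) → (20.13,59.43) → (17.02,51.92) → (20.13,44.41) → (27.64,41.30) → (35.15,44.41) → (38.26,51.92), returning to the start.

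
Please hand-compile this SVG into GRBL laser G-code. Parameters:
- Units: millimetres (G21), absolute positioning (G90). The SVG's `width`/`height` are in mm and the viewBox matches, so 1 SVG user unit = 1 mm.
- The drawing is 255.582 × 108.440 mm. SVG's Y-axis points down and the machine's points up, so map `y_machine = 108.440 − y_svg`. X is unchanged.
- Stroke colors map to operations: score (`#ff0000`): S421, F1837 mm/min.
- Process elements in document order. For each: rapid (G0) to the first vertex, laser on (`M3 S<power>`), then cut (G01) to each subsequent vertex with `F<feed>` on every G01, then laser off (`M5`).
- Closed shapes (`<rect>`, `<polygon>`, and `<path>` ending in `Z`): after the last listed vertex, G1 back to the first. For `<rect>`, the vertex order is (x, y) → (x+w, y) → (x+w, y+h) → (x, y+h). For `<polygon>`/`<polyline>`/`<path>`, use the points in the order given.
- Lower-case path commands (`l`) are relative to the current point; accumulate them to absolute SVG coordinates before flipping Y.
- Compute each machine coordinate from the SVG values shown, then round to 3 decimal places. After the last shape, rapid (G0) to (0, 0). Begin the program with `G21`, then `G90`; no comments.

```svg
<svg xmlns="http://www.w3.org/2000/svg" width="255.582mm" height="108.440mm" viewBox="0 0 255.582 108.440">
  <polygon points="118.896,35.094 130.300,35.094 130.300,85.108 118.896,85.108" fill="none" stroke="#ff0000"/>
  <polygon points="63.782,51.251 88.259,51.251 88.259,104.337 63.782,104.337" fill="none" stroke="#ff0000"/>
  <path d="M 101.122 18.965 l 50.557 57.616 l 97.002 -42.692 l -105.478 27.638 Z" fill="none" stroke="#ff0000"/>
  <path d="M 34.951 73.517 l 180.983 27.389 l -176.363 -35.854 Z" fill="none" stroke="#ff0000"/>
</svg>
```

1 u = 1 mm; y_m = 108.440 − y.

[1] `<polygon>` rectangle, #ff0000→score S421 F1837: (118.896,73.346) → (130.300,73.346) → (130.300,23.332) → (118.896,23.332) → (118.896,73.346) (closed)

[2] `<polygon>` rectangle, #ff0000→score S421 F1837: (63.782,57.189) → (88.259,57.189) → (88.259,4.103) → (63.782,4.103) → (63.782,57.189) (closed)

[3] `<path>` closed polygon, #ff0000→score S421 F1837: (101.122,89.475) → (151.679,31.859) → (248.681,74.551) → (143.203,46.913) → (101.122,89.475) (closed)

[4] `<path>` closed polygon, #ff0000→score S421 F1837: (34.951,34.923) → (215.934,7.534) → (39.571,43.388) → (34.951,34.923) (closed)

G21
G90
G0 X118.896 Y73.346
M3 S421
G01 X130.300 Y73.346 F1837
G01 X130.300 Y23.332 F1837
G01 X118.896 Y23.332 F1837
G01 X118.896 Y73.346 F1837
M5
G0 X63.782 Y57.189
M3 S421
G01 X88.259 Y57.189 F1837
G01 X88.259 Y4.103 F1837
G01 X63.782 Y4.103 F1837
G01 X63.782 Y57.189 F1837
M5
G0 X101.122 Y89.475
M3 S421
G01 X151.679 Y31.859 F1837
G01 X248.681 Y74.551 F1837
G01 X143.203 Y46.913 F1837
G01 X101.122 Y89.475 F1837
M5
G0 X34.951 Y34.923
M3 S421
G01 X215.934 Y7.534 F1837
G01 X39.571 Y43.388 F1837
G01 X34.951 Y34.923 F1837
M5
G0 X0.000 Y0.000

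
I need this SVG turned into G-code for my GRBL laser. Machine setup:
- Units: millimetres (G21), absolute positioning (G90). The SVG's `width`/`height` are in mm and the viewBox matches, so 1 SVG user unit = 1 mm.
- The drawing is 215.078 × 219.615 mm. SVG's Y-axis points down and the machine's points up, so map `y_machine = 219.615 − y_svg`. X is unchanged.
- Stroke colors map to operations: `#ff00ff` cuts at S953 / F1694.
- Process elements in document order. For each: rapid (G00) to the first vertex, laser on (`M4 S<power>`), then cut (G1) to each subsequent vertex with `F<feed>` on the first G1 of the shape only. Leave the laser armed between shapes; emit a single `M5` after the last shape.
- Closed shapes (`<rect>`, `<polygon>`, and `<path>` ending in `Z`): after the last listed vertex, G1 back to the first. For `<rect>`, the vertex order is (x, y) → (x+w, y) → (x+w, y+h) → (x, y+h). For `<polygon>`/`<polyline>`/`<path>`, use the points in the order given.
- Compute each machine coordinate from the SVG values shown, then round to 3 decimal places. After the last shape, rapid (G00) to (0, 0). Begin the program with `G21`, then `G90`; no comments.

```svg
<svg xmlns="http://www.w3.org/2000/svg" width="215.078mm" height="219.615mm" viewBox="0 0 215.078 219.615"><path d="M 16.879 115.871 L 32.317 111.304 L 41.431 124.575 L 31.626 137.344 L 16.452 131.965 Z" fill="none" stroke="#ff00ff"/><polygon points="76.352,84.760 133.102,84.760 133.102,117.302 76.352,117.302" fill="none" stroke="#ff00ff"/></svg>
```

G21
G90
G00 X16.879 Y103.744
M4 S953
G1 X32.317 Y108.311 F1694
G1 X41.431 Y95.040
G1 X31.626 Y82.271
G1 X16.452 Y87.650
G1 X16.879 Y103.744
G00 X76.352 Y134.855
M4 S953
G1 X133.102 Y134.855 F1694
G1 X133.102 Y102.313
G1 X76.352 Y102.313
G1 X76.352 Y134.855
M5
G00 X0.000 Y0.000

Since the viewBox matches the mm dimensions, user units are millimetres directly. The only transform is the Y-flip y_m = 219.615 − y_svg.

Shape 1 is a regular polygon drawn with `<path>`. Its stroke #ff00ff means cut at S953, F1694. After flipping Y the toolpath is (16.879,103.744) → (32.317,108.311) → (41.431,95.040) → (31.626,82.271) → (16.452,87.650) → (16.879,103.744), returning to the start.

Shape 2 is a rectangle drawn with `<polygon>`. Its stroke #ff00ff means cut at S953, F1694. After flipping Y the toolpath is (76.352,134.855) → (133.102,134.855) → (133.102,102.313) → (76.352,102.313) → (76.352,134.855), returning to the start.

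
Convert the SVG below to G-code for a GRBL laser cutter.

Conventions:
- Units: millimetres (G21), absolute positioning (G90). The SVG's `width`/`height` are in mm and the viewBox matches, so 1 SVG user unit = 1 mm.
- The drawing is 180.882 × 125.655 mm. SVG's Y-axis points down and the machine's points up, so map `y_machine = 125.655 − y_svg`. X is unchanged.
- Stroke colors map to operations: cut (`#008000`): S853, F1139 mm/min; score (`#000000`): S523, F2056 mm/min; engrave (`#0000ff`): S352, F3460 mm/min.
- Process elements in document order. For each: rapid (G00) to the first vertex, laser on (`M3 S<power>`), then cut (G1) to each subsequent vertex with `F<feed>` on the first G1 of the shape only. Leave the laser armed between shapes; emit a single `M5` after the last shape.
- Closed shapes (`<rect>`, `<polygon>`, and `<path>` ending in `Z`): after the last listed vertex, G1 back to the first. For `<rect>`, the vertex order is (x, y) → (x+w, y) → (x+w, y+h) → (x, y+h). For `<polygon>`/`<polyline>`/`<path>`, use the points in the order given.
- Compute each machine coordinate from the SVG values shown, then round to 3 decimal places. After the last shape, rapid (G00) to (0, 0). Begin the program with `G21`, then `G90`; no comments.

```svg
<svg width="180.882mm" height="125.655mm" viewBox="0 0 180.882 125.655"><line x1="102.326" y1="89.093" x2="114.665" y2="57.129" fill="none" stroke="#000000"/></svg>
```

viewBox `0 0 180.882 125.655` with mm width/height → 1 unit = 1 mm. Flip: y_m = 125.655 − y_svg.

**Shape 1** — `<line>` line segment, stroke `#000000` → score (S523, F2056). Machine vertices: (102.326,36.562) → (114.665,68.526). Open path.

G21
G90
G00 X102.326 Y36.562
M3 S523
G1 X114.665 Y68.526 F2056
M5
G00 X0.000 Y0.000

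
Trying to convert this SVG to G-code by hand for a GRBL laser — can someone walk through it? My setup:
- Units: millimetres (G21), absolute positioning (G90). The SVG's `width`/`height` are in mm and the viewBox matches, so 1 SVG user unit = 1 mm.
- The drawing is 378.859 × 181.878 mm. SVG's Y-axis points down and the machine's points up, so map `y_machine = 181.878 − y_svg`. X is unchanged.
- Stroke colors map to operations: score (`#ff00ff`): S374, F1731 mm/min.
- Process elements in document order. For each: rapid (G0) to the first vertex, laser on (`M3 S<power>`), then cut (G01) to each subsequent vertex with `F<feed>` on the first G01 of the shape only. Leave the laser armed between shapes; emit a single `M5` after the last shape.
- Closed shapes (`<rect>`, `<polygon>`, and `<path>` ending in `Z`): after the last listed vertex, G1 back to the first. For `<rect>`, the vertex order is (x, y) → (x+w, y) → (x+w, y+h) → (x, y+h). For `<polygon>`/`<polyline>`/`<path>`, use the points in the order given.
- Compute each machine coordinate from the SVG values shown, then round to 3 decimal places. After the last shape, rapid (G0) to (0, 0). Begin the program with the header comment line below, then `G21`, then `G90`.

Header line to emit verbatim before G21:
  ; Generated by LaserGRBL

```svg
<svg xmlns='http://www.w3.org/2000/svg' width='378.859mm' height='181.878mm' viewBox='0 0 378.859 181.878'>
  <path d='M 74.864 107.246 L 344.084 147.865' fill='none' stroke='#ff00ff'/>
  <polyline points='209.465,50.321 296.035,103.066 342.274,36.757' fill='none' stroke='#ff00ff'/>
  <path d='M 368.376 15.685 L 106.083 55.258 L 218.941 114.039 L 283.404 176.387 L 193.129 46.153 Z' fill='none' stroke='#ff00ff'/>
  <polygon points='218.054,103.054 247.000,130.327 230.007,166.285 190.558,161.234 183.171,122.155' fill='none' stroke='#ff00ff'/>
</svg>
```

Since the viewBox matches the mm dimensions, user units are millimetres directly. The only transform is the Y-flip y_m = 181.878 − y_svg.

Shape 1 is a line segment drawn with `<path>`. Its stroke #ff00ff means score at S374, F1731. After flipping Y the toolpath is (74.864,74.632) → (344.084,34.013).

Shape 2 is a open polyline drawn with `<polyline>`. Its stroke #ff00ff means score at S374, F1731. After flipping Y the toolpath is (209.465,131.557) → (296.035,78.812) → (342.274,145.121).

Shape 3 is a closed polygon drawn with `<path>`. Its stroke #ff00ff means score at S374, F1731. After flipping Y the toolpath is (368.376,166.193) → (106.083,126.620) → (218.941,67.839) → (283.404,5.491) → (193.129,135.725) → (368.376,166.193), returning to the start.

Shape 4 is a regular polygon drawn with `<polygon>`. Its stroke #ff00ff means score at S374, F1731. After flipping Y the toolpath is (218.054,78.824) → (247.000,51.551) → (230.007,15.593) → (190.558,20.644) → (183.171,59.723) → (218.054,78.824), returning to the start.

; Generated by LaserGRBL
G21
G90
G0 X74.864 Y74.632
M3 S374
G01 X344.084 Y34.013 F1731
G0 X209.465 Y131.557
M3 S374
G01 X296.035 Y78.812 F1731
G01 X342.274 Y145.121
G0 X368.376 Y166.193
M3 S374
G01 X106.083 Y126.620 F1731
G01 X218.941 Y67.839
G01 X283.404 Y5.491
G01 X193.129 Y135.725
G01 X368.376 Y166.193
G0 X218.054 Y78.824
M3 S374
G01 X247.000 Y51.551 F1731
G01 X230.007 Y15.593
G01 X190.558 Y20.644
G01 X183.171 Y59.723
G01 X218.054 Y78.824
M5
G0 X0.000 Y0.000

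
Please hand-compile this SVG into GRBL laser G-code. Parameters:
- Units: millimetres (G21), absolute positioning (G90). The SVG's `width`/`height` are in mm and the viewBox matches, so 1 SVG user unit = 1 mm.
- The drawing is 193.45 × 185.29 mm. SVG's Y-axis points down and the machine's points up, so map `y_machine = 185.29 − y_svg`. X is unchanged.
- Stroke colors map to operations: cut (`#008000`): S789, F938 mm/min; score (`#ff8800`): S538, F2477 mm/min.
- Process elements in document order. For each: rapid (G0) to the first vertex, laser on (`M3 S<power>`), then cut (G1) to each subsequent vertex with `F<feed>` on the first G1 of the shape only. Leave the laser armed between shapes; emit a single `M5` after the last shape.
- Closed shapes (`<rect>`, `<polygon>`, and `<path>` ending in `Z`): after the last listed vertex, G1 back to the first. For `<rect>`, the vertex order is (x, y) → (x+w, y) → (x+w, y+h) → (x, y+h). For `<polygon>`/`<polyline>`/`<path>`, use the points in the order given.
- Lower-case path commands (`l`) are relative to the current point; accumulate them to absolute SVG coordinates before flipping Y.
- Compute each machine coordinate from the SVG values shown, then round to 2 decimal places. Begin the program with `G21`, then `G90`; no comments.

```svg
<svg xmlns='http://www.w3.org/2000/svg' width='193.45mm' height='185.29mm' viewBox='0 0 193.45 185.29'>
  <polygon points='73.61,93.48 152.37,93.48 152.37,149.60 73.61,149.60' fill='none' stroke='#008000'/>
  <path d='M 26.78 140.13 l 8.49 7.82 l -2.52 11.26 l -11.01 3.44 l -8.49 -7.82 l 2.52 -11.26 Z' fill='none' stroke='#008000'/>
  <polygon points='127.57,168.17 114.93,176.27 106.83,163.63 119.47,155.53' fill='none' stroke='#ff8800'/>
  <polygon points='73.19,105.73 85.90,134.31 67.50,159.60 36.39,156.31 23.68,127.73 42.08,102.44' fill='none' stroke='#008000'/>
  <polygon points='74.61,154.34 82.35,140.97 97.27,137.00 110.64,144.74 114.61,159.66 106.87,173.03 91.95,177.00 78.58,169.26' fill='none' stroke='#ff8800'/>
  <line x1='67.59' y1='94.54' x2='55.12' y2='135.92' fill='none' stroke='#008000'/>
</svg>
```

G21
G90
G0 X73.61 Y91.81
M3 S789
G1 X152.37 Y91.81 F938
G1 X152.37 Y35.69
G1 X73.61 Y35.69
G1 X73.61 Y91.81
G0 X26.78 Y45.16
M3 S789
G1 X35.27 Y37.34 F938
G1 X32.75 Y26.08
G1 X21.74 Y22.64
G1 X13.25 Y30.46
G1 X15.77 Y41.72
G1 X26.78 Y45.16
G0 X127.57 Y17.12
M3 S538
G1 X114.93 Y9.02 F2477
G1 X106.83 Y21.66
G1 X119.47 Y29.76
G1 X127.57 Y17.12
G0 X73.19 Y79.56
M3 S789
G1 X85.90 Y50.98 F938
G1 X67.50 Y25.69
G1 X36.39 Y28.98
G1 X23.68 Y57.56
G1 X42.08 Y82.85
G1 X73.19 Y79.56
G0 X74.61 Y30.95
M3 S538
G1 X82.35 Y44.32 F2477
G1 X97.27 Y48.29
G1 X110.64 Y40.55
G1 X114.61 Y25.63
G1 X106.87 Y12.26
G1 X91.95 Y8.29
G1 X78.58 Y16.03
G1 X74.61 Y30.95
G0 X67.59 Y90.75
M3 S789
G1 X55.12 Y49.37 F938
M5

1 u = 1 mm; y_m = 185.29 − y.

[1] `<polygon>` rectangle, #008000→cut S789 F938: (73.61,91.81) → (152.37,91.81) → (152.37,35.69) → (73.61,35.69) → (73.61,91.81) (closed)

[2] `<path>` regular polygon, #008000→cut S789 F938: (26.78,45.16) → (35.27,37.34) → (32.75,26.08) → (21.74,22.64) → (13.25,30.46) → (15.77,41.72) → (26.78,45.16) (closed)

[3] `<polygon>` regular polygon, #ff8800→score S538 F2477: (127.57,17.12) → (114.93,9.02) → (106.83,21.66) → (119.47,29.76) → (127.57,17.12) (closed)

[4] `<polygon>` regular polygon, #008000→cut S789 F938: (73.19,79.56) → (85.90,50.98) → (67.50,25.69) → (36.39,28.98) → (23.68,57.56) → (42.08,82.85) → (73.19,79.56) (closed)

[5] `<polygon>` regular polygon, #ff8800→score S538 F2477: (74.61,30.95) → (82.35,44.32) → (97.27,48.29) → (110.64,40.55) → (114.61,25.63) → (106.87,12.26) → (91.95,8.29) → (78.58,16.03) → (74.61,30.95) (closed)

[6] `<line>` line segment, #008000→cut S789 F938: (67.59,90.75) → (55.12,49.37)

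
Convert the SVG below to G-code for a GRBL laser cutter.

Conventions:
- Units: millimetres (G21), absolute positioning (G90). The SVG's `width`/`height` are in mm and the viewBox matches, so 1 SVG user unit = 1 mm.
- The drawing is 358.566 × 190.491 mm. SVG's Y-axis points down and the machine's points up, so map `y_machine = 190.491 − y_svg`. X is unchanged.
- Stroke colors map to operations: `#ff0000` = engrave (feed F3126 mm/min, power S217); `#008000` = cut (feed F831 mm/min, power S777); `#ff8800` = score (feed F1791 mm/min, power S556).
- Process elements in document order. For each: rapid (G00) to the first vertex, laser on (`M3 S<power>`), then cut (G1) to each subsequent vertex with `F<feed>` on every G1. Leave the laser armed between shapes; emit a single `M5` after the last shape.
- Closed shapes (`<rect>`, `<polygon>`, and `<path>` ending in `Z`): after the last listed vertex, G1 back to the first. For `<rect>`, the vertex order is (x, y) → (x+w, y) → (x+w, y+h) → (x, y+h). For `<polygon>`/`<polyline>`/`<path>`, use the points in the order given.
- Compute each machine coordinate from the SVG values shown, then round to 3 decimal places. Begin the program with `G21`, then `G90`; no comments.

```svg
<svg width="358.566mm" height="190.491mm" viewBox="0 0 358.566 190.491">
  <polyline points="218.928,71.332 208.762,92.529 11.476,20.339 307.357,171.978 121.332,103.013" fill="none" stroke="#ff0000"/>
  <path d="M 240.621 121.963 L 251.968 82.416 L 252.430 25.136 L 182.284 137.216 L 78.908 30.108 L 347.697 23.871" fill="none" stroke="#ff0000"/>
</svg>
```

G21
G90
G00 X218.928 Y119.159
M3 S217
G1 X208.762 Y97.962 F3126
G1 X11.476 Y170.152 F3126
G1 X307.357 Y18.513 F3126
G1 X121.332 Y87.478 F3126
G00 X240.621 Y68.528
M3 S217
G1 X251.968 Y108.075 F3126
G1 X252.430 Y165.355 F3126
G1 X182.284 Y53.275 F3126
G1 X78.908 Y160.383 F3126
G1 X347.697 Y166.620 F3126
M5

Since the viewBox matches the mm dimensions, user units are millimetres directly. The only transform is the Y-flip y_m = 190.491 − y_svg.

Shape 1 is a open polyline drawn with `<polyline>`. Its stroke #ff0000 means engrave at S217, F3126. After flipping Y the toolpath is (218.928,119.159) → (208.762,97.962) → (11.476,170.152) → (307.357,18.513) → (121.332,87.478).

Shape 2 is a open polyline drawn with `<path>`. Its stroke #ff0000 means engrave at S217, F3126. After flipping Y the toolpath is (240.621,68.528) → (251.968,108.075) → (252.430,165.355) → (182.284,53.275) → (78.908,160.383) → (347.697,166.620).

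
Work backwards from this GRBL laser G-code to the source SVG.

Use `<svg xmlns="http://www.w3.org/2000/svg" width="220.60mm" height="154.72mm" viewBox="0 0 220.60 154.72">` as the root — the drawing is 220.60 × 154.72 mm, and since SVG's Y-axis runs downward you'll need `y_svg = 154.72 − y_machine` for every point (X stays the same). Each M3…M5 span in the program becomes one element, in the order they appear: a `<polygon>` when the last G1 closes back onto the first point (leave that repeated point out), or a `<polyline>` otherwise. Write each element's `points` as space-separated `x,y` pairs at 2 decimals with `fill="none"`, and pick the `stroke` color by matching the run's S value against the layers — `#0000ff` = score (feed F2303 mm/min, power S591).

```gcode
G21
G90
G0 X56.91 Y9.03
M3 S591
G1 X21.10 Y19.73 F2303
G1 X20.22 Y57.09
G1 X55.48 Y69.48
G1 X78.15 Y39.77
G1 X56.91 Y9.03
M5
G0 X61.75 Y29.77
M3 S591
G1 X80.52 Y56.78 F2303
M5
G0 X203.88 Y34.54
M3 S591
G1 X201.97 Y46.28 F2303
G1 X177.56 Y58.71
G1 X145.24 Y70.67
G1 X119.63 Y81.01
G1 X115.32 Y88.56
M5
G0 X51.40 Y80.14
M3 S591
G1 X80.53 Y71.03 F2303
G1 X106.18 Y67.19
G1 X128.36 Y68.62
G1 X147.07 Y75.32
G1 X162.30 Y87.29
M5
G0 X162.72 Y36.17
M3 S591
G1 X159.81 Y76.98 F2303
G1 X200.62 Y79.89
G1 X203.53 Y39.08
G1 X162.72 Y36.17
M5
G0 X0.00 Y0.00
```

Machine Y-up, SVG Y-down with viewBox height 154.72, so y_svg = 154.72 − y_machine; X carries over. Every run uses S591, so all elements get stroke `#0000ff` (score).

Run 1: The run returns to its start, so emit a `<polygon>` with points (Y-flipped): 56.91,145.69 21.10,134.99 20.22,97.63 55.48,85.24 78.15,114.95.

Run 2: The run is open, so emit a `<polyline>` with points (Y-flipped): 61.75,124.95 80.52,97.94.

Run 3: The run is open, so emit a `<polyline>` with points (Y-flipped): 203.88,120.18 201.97,108.44 177.56,96.01 145.24,84.05 119.63,73.71 115.32,66.16.

Run 4: The run is open, so emit a `<polyline>` with points (Y-flipped): 51.40,74.58 80.53,83.69 106.18,87.53 128.36,86.10 147.07,79.40 162.30,67.43.

Run 5: The run returns to its start, so emit a `<polygon>` with points (Y-flipped): 162.72,118.55 159.81,77.74 200.62,74.83 203.53,115.64.

<svg xmlns="http://www.w3.org/2000/svg" width="220.60mm" height="154.72mm" viewBox="0 0 220.60 154.72">
  <polygon points="56.91,145.69 21.10,134.99 20.22,97.63 55.48,85.24 78.15,114.95" fill="none" stroke="#0000ff"/>
  <polyline points="61.75,124.95 80.52,97.94" fill="none" stroke="#0000ff"/>
  <polyline points="203.88,120.18 201.97,108.44 177.56,96.01 145.24,84.05 119.63,73.71 115.32,66.16" fill="none" stroke="#0000ff"/>
  <polyline points="51.40,74.58 80.53,83.69 106.18,87.53 128.36,86.10 147.07,79.40 162.30,67.43" fill="none" stroke="#0000ff"/>
  <polygon points="162.72,118.55 159.81,77.74 200.62,74.83 203.53,115.64" fill="none" stroke="#0000ff"/>
</svg>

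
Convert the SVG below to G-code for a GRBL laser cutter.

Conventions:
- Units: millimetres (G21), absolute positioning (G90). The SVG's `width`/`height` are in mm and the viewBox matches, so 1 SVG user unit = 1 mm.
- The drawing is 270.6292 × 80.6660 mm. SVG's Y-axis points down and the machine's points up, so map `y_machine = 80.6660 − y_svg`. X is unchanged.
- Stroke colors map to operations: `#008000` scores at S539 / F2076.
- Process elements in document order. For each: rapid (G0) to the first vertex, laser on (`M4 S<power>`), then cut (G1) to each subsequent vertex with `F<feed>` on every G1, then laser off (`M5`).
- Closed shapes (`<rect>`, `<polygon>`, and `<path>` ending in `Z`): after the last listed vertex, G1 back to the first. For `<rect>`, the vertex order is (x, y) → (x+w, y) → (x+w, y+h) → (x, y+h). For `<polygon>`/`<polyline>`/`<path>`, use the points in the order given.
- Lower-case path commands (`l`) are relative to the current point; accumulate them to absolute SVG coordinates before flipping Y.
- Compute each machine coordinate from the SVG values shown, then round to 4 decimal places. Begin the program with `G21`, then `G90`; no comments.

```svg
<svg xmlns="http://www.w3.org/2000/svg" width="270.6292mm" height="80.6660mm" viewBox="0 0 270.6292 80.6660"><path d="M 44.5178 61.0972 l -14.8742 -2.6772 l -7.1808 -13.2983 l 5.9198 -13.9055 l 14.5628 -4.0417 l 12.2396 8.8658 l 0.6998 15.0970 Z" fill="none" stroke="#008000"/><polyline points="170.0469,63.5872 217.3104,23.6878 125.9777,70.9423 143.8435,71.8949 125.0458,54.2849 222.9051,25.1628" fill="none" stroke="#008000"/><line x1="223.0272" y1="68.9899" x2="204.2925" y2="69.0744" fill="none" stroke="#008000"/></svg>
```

viewBox `0 0 270.6292 80.6660` with mm width/height → 1 unit = 1 mm. Flip: y_m = 80.6660 − y_svg.

**Shape 1** — `<path>` regular polygon, stroke `#008000` → score (S539, F2076). Machine vertices: (44.5178,19.5688) → (29.6436,22.2460) → (22.4628,35.5443) → (28.3826,49.4498) → (42.9454,53.4915) → (55.1850,44.6257) → (55.8848,29.5287) → (44.5178,19.5688). Closed: final G1 returns to the first vertex.

**Shape 2** — `<polyline>` open polyline, stroke `#008000` → score (S539, F2076). Machine vertices: (170.0469,17.0788) → (217.3104,56.9782) → (125.9777,9.7237) → (143.8435,8.7711) → (125.0458,26.3811) → (222.9051,55.5032). Open path.

**Shape 3** — `<line>` line segment, stroke `#008000` → score (S539, F2076). Machine vertices: (223.0272,11.6761) → (204.2925,11.5916). Open path.

G21
G90
G0 X44.5178 Y19.5688
M4 S539
G1 X29.6436 Y22.2460 F2076
G1 X22.4628 Y35.5443 F2076
G1 X28.3826 Y49.4498 F2076
G1 X42.9454 Y53.4915 F2076
G1 X55.1850 Y44.6257 F2076
G1 X55.8848 Y29.5287 F2076
G1 X44.5178 Y19.5688 F2076
M5
G0 X170.0469 Y17.0788
M4 S539
G1 X217.3104 Y56.9782 F2076
G1 X125.9777 Y9.7237 F2076
G1 X143.8435 Y8.7711 F2076
G1 X125.0458 Y26.3811 F2076
G1 X222.9051 Y55.5032 F2076
M5
G0 X223.0272 Y11.6761
M4 S539
G1 X204.2925 Y11.5916 F2076
M5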